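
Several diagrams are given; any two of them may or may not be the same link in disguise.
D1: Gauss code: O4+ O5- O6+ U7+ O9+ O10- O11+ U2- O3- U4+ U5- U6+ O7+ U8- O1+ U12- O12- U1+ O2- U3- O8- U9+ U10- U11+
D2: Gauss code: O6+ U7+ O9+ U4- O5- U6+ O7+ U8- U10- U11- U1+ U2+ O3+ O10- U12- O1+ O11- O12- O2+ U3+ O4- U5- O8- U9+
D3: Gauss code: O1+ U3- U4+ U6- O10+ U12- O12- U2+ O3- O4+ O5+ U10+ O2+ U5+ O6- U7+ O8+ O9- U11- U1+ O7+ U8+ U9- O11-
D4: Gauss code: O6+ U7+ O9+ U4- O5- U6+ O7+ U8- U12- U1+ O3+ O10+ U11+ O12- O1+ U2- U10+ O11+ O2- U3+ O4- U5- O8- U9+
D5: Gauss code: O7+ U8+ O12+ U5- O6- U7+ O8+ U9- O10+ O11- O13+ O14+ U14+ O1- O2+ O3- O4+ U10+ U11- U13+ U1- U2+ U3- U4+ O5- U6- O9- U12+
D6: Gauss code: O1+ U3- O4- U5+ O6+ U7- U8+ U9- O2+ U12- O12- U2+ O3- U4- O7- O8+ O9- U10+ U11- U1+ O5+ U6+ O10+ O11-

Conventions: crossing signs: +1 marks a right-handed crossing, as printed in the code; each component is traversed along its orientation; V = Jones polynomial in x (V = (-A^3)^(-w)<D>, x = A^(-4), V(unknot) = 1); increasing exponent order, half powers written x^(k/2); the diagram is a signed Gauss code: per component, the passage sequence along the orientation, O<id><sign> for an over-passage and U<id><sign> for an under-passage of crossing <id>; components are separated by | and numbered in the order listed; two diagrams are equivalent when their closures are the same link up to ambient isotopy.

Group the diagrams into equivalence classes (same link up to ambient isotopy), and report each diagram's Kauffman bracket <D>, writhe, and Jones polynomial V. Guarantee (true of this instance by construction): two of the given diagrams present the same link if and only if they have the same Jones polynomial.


classes: {D1, D2, D4, D5, D6} | {D3}
V(D1) = -x^-3 + 2x^-2 - 2x^-1 + 3 - 2x + 2x^2 - x^3  [12 crossings, <D> = -A^-12 + 2A^-8 - 2A^-4 + 3 - 2A^4 + 2A^8 - A^12, w = 0]
D2 (bracket -A^-12 + 2A^-8 - 2A^-4 + 3 - 2A^4 + 2A^8 - A^12; 12 crossings at w = 0): V = -x^-3 + 2x^-2 - 2x^-1 + 3 - 2x + 2x^2 - x^3
V(D3) = x + x^3 - x^4  (w +2, c 12, <D> = -A^-10 + A^-6 + A^2)
V(D4) = -x^-3 + 2x^-2 - 2x^-1 + 3 - 2x + 2x^2 - x^3  [12 crossings, <D> = -A^-6 + 2A^-2 - 2A^2 + 3A^6 - 2A^10 + 2A^14 - A^18, w = +2]
V(D5) = -x^-3 + 2x^-2 - 2x^-1 + 3 - 2x + 2x^2 - x^3  (w +2, c 14, <D> = -A^-6 + 2A^-2 - 2A^2 + 3A^6 - 2A^10 + 2A^14 - A^18)
D6 (bracket -A^-12 + 2A^-8 - 2A^-4 + 3 - 2A^4 + 2A^8 - A^12; 12 crossings at w = 0): V = -x^-3 + 2x^-2 - 2x^-1 + 3 - 2x + 2x^2 - x^3
note: 2 classes among 6 diagrams; unequal V(x) rules out equality


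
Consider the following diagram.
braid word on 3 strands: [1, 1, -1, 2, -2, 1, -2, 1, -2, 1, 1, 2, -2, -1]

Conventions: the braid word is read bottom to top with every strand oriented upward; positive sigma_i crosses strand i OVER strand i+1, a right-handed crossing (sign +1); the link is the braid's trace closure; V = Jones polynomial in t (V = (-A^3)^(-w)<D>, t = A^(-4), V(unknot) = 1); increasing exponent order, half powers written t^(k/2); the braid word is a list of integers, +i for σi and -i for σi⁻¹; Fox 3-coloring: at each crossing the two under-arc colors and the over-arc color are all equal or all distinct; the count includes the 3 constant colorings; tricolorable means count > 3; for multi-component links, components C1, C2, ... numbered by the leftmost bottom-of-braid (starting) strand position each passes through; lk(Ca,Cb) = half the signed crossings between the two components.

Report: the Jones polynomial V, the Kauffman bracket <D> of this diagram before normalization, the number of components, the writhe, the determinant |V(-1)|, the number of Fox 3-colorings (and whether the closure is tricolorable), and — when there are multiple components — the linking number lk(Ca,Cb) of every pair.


V(t) = t^-1 - 1 + 2t - 2t^2 + 2t^3 - 2t^4 + t^5
bracket: A^-14 - 2A^-10 + 2A^-6 - 2A^-2 + 2A^2 - A^6 + A^10, w = +2
1 component, writhe +2, over 14 crossings
det 11, colorings 3 of 3^14 — not tricolorable
observation: the word shrinks to σ1 σ1 σ2⁻¹ σ1 σ2⁻¹ σ1 after cancelling


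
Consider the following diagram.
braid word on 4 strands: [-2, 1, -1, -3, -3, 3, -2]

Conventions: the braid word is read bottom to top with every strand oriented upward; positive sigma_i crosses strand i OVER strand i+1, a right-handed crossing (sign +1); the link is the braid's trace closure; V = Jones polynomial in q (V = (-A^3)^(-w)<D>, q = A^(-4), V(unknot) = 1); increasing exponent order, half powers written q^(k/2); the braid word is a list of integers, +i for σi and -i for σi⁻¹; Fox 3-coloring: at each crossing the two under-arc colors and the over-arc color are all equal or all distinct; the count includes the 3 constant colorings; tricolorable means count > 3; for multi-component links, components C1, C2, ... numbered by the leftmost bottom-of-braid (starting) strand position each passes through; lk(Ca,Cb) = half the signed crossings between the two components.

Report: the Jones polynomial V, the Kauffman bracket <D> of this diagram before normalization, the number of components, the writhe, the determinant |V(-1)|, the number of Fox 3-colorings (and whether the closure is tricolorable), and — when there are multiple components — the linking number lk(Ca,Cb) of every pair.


Jones polynomial: V(q) = q^-3 + q^-2 + q^-1 + 1
<D> = -A^-9 - A^-5 - A^-1 - A^3; writhe -3
components 3, writhe -3 (7 crossings)
linking number lk(C1,C2) = 0
lk(C1,C3): 0
lk(C2,C3) = -1
3-colorings: 9 of 3^8, det 0 — tricolorable
note: summing lk over 3 pairs gives -1


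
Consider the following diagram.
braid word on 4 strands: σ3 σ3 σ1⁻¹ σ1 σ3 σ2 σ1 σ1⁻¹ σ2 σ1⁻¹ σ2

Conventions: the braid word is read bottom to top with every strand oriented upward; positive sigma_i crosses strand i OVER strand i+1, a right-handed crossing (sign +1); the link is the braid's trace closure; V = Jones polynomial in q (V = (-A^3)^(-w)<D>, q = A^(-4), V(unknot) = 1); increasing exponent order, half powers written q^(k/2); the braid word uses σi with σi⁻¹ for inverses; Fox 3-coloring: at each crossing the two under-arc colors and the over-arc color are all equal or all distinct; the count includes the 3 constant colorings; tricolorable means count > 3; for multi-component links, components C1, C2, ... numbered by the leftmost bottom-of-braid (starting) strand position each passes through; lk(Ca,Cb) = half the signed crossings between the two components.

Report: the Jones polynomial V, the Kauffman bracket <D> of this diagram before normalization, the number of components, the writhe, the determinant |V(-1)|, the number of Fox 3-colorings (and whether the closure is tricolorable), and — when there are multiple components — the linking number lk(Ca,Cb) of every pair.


Jones polynomial: V(q) = q^2 + 2q^4 - 2q^5 + q^6 - 2q^7 + q^8
<D> = -A^-17 + 2A^-13 - A^-9 + 2A^-5 - 2A^-1 - A^7; writhe +5
components 1, writhe +5 (11 crossings)
3-colorings: 27 of 3^11, det 9 — tricolorable
note: w = +5 shifts under R1 moves; the (-A^3)^(-5) factor cancels that in V


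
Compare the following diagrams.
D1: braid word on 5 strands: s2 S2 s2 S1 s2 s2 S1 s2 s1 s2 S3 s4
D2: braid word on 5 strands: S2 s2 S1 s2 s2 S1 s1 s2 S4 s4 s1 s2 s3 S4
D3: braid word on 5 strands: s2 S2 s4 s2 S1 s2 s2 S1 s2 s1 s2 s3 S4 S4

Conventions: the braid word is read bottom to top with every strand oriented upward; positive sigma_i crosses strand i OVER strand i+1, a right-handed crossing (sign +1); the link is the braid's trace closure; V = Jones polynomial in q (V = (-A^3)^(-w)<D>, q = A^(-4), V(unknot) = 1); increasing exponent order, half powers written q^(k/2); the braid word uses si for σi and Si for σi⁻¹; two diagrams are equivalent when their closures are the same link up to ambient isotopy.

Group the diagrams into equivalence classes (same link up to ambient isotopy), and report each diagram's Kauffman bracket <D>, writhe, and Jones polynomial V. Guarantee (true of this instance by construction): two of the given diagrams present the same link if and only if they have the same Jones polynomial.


equivalence classes: {D1, D2, D3}
D1 (bracket -A^-4 + 1 + A^8; 12 crossings at w = +4): V = q + q^3 - q^4
V(D2) = q + q^3 - q^4  [14 crossings, <D> = -A^-4 + 1 + A^8, w = +4]
V(D3) = q + q^3 - q^4  (w +4, c 14, <D> = -A^-4 + 1 + A^8)
observation: all 3 diagrams share one V(q), hence one class


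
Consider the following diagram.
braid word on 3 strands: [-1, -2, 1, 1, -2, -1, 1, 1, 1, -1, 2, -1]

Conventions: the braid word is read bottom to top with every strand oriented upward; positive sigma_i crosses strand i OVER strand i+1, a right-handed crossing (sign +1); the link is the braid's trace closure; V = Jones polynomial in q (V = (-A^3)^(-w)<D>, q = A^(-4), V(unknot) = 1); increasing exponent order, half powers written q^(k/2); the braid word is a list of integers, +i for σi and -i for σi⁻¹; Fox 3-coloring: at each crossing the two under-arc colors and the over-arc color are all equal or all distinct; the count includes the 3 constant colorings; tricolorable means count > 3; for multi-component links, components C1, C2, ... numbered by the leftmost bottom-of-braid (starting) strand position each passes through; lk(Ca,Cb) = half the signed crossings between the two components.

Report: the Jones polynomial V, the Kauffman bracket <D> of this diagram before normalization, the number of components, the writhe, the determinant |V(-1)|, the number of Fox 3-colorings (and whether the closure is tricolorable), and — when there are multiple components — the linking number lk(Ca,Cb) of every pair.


V = -q^-3 + q^-2 - q^-1 + 3 - q + q^2 - q^3
<D> = -A^-12 + A^-8 - A^-4 + 3 - A^4 + A^8 - A^12 (w = 0)
1 component over 12 crossings, w = 0
27 Fox colorings among 3^12, |V(-1)| = 9: tricolorable
why: V spans 6 powers of q: at least 6 crossings in any diagram


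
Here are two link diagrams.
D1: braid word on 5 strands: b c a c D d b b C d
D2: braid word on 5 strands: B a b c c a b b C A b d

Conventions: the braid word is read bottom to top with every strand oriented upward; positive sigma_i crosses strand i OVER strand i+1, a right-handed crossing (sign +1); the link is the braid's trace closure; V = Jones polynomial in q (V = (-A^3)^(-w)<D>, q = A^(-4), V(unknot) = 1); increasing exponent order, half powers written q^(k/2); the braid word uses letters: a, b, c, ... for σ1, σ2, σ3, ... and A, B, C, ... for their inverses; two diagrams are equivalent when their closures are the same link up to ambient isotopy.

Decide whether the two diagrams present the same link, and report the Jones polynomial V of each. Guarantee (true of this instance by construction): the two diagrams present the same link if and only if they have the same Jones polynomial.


same link: yes
V(D1) = q - q^2 + 2q^3 - q^4 + q^5 - q^6  [10 crossings, <D> = -A^-6 + A^-2 - A^2 + 2A^6 - A^10 + A^14, w = +6]
V(D2) = q - q^2 + 2q^3 - q^4 + q^5 - q^6  [12 crossings, <D> = -A^-6 + A^-2 - A^2 + 2A^6 - A^10 + A^14, w = +6]
insight: one V(q) for all 2 diagrams — one class (guaranteed)


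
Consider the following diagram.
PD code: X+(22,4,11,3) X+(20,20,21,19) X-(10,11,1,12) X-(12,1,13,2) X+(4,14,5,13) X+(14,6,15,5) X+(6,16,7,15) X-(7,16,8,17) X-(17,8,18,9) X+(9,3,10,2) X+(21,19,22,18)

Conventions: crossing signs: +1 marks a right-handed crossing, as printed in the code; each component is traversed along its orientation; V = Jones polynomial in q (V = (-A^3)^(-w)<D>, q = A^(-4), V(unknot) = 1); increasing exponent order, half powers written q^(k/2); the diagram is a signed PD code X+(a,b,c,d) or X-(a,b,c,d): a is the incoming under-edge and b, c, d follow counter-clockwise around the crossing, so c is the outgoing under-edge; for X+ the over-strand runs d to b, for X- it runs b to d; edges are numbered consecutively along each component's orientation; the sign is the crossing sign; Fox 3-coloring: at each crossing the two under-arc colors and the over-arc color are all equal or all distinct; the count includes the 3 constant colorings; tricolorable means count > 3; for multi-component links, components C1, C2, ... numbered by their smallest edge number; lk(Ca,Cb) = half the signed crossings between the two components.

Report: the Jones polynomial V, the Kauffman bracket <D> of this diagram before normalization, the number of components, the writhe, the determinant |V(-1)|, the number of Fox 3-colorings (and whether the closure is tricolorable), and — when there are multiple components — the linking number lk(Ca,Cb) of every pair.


V(q) = -q^(-1/2) - q^(1/2)
bracket: A^7 + A^11, w = +3
2 components, writhe +3, over 11 crossings
lk(C1,C2) = 0
det 0, colorings 9 of 3^11 — tricolorable
observation: span 1 respects span(V) <= c + mu - 1 = 12 for this 2-component diagram


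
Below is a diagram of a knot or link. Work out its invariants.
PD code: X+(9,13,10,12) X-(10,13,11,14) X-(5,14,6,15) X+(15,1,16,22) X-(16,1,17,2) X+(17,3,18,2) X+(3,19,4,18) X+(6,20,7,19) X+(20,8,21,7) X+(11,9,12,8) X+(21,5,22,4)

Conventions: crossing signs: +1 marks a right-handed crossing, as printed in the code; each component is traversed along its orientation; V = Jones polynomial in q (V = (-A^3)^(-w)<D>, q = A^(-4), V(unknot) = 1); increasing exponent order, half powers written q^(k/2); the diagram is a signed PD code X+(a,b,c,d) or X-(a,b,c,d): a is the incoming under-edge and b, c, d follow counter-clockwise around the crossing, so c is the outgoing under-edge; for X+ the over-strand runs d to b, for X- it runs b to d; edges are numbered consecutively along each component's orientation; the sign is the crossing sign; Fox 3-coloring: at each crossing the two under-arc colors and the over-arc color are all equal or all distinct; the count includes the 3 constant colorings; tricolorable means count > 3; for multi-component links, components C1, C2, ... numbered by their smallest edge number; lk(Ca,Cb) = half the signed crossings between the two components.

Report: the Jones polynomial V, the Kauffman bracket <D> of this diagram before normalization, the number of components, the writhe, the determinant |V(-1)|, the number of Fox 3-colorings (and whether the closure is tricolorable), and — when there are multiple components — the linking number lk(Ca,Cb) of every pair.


V(q) = q - q^2 + 2q^3 - q^4 + q^5 - q^6
bracket: A^-9 - A^-5 + A^-1 - 2A^3 + A^7 - A^11, w = +5
1 component, writhe +5, over 11 crossings
det 7, colorings 3 of 3^11 — not tricolorable
observation: w = +5 shifts under R1 moves; the (-A^3)^(-5) factor cancels that in V


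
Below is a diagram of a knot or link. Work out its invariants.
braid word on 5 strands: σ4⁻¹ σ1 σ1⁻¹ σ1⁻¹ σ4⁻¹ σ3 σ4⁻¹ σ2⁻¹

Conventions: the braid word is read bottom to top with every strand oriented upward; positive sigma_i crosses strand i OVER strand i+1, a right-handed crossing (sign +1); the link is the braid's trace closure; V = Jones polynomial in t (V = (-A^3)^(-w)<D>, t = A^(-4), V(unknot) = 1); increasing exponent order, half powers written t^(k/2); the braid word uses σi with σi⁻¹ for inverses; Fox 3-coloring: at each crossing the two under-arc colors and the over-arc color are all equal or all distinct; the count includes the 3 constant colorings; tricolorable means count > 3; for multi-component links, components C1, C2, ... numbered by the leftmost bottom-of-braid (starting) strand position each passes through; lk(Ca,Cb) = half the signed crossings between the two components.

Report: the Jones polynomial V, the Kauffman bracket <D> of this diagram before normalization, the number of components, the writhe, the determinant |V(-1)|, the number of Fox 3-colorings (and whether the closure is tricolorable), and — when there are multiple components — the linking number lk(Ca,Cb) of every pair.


V(t) = -t^-4 + t^-3 + t^-1
bracket: A^-8 + 1 - A^4, w = -4
1 component, writhe -4, over 8 crossings
det 3, colorings 9 of 3^8 — tricolorable
observation: |V(-1)| = 3: so tricolorable, since 3 divides 3


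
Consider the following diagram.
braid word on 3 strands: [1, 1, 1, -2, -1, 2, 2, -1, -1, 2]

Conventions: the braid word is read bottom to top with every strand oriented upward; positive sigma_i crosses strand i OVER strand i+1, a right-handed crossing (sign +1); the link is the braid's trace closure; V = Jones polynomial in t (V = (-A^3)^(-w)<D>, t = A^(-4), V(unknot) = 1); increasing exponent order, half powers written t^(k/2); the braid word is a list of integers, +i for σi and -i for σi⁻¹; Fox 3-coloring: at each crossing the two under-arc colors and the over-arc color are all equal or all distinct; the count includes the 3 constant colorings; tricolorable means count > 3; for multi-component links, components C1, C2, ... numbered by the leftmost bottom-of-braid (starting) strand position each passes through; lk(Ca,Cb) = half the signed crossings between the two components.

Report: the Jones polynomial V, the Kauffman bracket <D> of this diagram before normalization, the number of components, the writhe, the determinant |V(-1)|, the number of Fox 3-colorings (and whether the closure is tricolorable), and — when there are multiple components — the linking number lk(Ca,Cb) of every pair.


V = -t^-2 + t^-1 - 1 + 3t - 2t^2 + 3t^3 - 2t^4 + t^5 - t^6
<D> = -A^-18 + A^-14 - 2A^-10 + 3A^-6 - 2A^-2 + 3A^2 - A^6 + A^10 - A^14 (w = +2)
1 component over 10 crossings, w = +2
9 Fox colorings among 3^10, |V(-1)| = 15: tricolorable
why: w = +2 (over 10 crossings) is diagram-only; (-A^3)^(-2) removes it from V


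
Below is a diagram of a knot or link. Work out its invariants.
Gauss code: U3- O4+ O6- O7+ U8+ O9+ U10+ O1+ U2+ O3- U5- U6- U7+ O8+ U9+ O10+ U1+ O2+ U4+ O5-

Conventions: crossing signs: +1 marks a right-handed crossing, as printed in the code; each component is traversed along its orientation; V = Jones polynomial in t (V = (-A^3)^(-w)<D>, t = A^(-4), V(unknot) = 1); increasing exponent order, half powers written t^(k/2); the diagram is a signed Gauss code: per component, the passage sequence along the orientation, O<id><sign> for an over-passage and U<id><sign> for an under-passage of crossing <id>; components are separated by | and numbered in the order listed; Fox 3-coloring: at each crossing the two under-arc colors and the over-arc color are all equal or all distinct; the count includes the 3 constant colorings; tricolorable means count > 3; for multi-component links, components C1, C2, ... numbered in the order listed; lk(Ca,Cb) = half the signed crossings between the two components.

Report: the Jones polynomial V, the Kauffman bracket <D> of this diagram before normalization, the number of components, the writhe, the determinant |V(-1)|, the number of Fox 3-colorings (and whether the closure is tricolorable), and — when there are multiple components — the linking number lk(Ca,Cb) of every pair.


V(t) = 1 - t + 2t^2 - 2t^3 + 3t^4 - 3t^5 + 2t^6 - 2t^7 + t^8
bracket: A^-20 - 2A^-16 + 2A^-12 - 3A^-8 + 3A^-4 - 2 + 2A^4 - A^8 + A^12, w = +4
1 component, writhe +4, over 10 crossings
det 17, colorings 3 of 3^10 — not tricolorable
observation: |V(-1)| = 17: so not tricolorable, since 3 does not divide 17


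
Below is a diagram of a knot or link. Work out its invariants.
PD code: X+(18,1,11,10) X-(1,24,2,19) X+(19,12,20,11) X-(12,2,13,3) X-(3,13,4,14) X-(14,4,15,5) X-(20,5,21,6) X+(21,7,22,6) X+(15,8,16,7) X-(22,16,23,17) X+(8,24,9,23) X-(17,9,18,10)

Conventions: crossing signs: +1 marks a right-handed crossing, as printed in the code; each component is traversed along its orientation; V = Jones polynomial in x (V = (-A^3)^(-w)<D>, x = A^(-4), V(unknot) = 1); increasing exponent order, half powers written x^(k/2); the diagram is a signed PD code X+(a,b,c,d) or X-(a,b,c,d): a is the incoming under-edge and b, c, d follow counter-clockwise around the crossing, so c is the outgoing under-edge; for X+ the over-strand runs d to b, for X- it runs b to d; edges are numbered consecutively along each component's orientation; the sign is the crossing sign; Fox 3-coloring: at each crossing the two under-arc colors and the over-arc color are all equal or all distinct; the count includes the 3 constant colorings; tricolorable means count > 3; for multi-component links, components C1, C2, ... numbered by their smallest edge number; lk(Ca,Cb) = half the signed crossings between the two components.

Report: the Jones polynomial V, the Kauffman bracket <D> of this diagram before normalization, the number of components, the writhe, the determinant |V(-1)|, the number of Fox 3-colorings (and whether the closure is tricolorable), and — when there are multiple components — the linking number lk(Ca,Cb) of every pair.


V(x) = x^-3 + x^-2 + x^-1 + 1
bracket: A^-6 + A^-2 + A^2 + A^6, w = -2
3 components, writhe -2, over 12 crossings
lk(C1,C2) = -1
linking number lk(C1,C3) = 0
lk(C2,C3): 0
det 0, colorings 9 of 3^12 — tricolorable
observation: w = -2 shifts under R1 moves; the (-A^3)^(2) factor cancels that in V


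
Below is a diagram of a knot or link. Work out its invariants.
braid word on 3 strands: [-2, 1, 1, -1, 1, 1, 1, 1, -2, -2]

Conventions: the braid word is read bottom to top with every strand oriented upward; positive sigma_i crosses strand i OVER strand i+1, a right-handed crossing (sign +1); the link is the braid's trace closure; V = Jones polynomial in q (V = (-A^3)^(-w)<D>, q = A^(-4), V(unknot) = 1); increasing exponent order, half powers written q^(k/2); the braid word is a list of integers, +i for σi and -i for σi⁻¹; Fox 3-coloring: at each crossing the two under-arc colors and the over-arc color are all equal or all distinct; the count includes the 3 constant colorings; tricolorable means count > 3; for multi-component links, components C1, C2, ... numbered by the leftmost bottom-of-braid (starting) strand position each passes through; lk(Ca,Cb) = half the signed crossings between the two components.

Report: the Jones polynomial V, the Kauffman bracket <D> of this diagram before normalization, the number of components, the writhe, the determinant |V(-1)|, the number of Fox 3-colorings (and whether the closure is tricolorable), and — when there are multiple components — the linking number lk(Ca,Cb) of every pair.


V = -q^-2 + q^-1 - 1 + 3q - 2q^2 + 3q^3 - 2q^4 + q^5 - q^6
<D> = -A^-18 + A^-14 - 2A^-10 + 3A^-6 - 2A^-2 + 3A^2 - A^6 + A^10 - A^14 (w = +2)
1 component over 10 crossings, w = +2
9 Fox colorings among 3^10, |V(-1)| = 15: tricolorable
why: the span of V is 8, forcing >= 8 crossings in any diagram


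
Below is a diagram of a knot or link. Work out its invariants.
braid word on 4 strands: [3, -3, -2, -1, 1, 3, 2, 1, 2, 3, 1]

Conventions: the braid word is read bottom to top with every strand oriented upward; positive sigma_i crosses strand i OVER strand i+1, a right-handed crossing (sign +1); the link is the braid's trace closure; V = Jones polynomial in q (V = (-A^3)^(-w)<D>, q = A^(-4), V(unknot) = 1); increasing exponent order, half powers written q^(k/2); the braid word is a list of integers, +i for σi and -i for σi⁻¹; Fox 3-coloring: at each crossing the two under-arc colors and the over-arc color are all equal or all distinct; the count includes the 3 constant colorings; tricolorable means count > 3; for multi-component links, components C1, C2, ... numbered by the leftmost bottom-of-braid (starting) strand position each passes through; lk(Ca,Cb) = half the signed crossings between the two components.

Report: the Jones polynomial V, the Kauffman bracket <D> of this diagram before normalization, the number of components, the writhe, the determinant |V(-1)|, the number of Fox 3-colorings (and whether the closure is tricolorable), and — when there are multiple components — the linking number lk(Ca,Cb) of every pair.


V = q - q^2 + 2q^3 - q^4 + q^5 - q^6
<D> = A^-9 - A^-5 + A^-1 - 2A^3 + A^7 - A^11 (w = +5)
1 component over 11 crossings, w = +5
3 Fox colorings among 3^11, |V(-1)| = 7: not tricolorable
why: the word shrinks to σ2⁻¹ σ3 σ2 σ1 σ2 σ3 σ1 after cancelling


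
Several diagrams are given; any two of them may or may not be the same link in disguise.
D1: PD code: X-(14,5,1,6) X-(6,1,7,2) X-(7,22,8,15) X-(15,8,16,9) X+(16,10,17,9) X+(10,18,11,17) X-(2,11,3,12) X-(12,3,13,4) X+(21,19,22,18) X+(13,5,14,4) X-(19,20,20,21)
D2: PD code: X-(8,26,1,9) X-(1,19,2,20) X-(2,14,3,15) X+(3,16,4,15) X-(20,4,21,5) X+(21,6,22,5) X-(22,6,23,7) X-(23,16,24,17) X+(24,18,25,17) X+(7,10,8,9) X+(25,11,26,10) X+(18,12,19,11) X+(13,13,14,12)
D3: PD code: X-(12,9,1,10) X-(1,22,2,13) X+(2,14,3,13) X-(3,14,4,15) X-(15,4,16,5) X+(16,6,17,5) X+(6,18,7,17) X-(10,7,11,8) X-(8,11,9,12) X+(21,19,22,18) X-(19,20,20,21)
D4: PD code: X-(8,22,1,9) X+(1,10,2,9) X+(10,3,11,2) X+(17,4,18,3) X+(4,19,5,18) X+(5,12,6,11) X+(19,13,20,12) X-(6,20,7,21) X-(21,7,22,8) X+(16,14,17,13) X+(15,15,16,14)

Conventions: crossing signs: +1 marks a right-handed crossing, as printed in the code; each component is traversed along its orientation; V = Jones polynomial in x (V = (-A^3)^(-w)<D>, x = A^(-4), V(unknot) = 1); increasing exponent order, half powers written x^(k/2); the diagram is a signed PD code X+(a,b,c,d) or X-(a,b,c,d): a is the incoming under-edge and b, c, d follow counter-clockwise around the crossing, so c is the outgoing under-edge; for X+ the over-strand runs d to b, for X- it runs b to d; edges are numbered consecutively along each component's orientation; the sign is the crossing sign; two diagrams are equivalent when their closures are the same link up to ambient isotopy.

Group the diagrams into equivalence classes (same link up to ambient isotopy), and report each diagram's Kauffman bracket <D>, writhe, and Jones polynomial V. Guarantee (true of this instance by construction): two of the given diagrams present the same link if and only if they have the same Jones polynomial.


classes: {D1, D3} | {D2} | {D4}
V(D1) = x^(-9/2) - x^(-5/2) - x^(-3/2) - x^(-1/2)  [11 crossings, <D> = A^-7 + A^-3 + A - A^9, w = -3]
D2 (bracket A^5 + A^13; 13 crossings at w = +1): V = -x^(-5/2) - x^(-1/2)
V(D3) = x^(-9/2) - x^(-5/2) - x^(-3/2) - x^(-1/2)  [11 crossings, <D> = A^-7 + A^-3 + A - A^9, w = -3]
V(D4) = -x^(1/2) - x^(5/2)  [11 crossings, <D> = A^5 + A^13, w = +5]
note: 3 values of V(x) split the 4 diagrams


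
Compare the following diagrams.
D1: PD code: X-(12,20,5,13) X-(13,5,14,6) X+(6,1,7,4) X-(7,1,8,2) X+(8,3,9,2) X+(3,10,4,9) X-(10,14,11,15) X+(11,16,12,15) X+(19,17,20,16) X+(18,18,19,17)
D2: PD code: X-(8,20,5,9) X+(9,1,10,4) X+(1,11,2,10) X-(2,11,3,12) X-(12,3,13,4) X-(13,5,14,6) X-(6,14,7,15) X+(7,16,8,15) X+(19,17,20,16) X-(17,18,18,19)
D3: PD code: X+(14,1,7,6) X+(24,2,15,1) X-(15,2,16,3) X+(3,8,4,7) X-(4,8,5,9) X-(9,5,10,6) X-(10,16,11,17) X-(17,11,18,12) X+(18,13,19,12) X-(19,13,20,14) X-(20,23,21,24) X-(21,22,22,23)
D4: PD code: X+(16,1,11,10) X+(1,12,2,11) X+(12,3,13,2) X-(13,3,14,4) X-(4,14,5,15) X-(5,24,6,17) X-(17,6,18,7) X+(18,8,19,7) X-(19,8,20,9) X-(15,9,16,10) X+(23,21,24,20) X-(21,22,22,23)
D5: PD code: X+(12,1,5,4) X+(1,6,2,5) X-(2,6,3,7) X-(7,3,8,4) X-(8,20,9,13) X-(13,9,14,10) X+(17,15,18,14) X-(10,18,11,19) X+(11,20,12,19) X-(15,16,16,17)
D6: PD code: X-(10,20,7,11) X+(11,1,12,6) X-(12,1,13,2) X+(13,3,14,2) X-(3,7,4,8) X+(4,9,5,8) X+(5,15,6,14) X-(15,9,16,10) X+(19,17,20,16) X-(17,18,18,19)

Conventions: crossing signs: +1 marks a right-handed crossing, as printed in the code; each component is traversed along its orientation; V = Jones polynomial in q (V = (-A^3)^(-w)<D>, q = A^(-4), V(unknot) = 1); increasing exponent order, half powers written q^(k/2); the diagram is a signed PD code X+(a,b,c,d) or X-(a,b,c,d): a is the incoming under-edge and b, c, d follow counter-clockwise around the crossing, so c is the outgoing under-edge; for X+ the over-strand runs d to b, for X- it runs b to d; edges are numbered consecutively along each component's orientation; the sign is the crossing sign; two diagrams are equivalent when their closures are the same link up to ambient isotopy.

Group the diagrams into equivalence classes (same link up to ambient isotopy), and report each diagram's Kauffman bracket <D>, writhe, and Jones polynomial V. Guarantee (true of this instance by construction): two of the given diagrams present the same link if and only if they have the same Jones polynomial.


grouping into links: {D1, D6} | {D2, D3, D4, D5}
V(D1) = q^-2 + 2 + q^2  (w +2, c 10, <D> = A^-2 + 2A^6 + A^14)
V(D2) = q^-3 + q^-2 + q^-1 + 1  (w -2, c 10, <D> = A^-6 + A^-2 + A^2 + A^6)
V(D3) = q^-3 + q^-2 + q^-1 + 1  (w -4, c 12, <D> = A^-12 + A^-8 + A^-4 + 1)
D4 (bracket A^-6 + A^-2 + A^2 + A^6; 12 crossings at w = -2): V = q^-3 + q^-2 + q^-1 + 1
V(D5) = q^-3 + q^-2 + q^-1 + 1  [10 crossings, <D> = A^-6 + A^-2 + A^2 + A^6, w = -2]
V(D6) = q^-2 + 2 + q^2  [10 crossings, <D> = A^-8 + 2 + A^8, w = 0]
why: 2 values of V(q) split the 6 diagrams


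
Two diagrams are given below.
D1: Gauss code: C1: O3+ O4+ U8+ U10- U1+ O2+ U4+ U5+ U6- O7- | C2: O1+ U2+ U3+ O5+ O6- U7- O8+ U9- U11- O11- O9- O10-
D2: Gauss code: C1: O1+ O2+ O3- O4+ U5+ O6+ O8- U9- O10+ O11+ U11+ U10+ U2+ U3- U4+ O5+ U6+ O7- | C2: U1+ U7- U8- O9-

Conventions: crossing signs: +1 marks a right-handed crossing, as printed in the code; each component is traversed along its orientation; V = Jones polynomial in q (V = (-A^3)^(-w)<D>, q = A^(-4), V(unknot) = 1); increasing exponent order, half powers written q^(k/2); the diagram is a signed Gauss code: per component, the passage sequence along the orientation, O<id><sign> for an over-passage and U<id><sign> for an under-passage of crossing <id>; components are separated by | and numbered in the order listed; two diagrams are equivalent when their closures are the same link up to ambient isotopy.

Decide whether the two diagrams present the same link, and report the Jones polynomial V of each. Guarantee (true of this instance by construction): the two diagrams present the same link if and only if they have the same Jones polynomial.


equivalent: no
D1 (bracket A^-7 + A; 11 crossings at w = +1): V = -q^(1/2) - q^(5/2)
D2 (bracket -A^-5 + A^-1 - A^3 + 2A^7 + A^15; 11 crossings at w = +3): V = -q^(-3/2) - 2q^(1/2) + q^(3/2) - q^(5/2) + q^(7/2)
key observation: V(q) takes 2 values over 2 diagrams, fixing the grouping


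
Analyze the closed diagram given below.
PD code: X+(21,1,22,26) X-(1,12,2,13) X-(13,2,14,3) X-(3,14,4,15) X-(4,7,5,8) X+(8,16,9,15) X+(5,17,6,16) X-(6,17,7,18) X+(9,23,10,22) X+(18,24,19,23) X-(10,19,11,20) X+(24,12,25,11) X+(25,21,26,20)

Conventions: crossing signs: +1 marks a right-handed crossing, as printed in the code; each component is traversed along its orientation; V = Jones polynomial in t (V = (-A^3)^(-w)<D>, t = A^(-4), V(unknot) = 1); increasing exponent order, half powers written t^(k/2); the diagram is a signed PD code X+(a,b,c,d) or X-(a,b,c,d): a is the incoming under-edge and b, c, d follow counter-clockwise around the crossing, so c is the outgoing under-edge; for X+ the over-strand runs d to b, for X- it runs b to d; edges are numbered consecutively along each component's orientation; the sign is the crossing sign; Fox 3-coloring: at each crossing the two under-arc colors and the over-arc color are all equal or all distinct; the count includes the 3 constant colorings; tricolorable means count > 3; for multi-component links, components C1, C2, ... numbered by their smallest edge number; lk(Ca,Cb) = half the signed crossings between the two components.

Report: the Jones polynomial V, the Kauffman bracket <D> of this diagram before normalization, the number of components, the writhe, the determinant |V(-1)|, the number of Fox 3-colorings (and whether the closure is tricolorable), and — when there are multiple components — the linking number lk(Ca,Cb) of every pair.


V = -t^-1 + 2 - t + 2t^2 - t^3 + t^4 - t^5
<D> = A^-17 - A^-13 + A^-9 - 2A^-5 + A^-1 - 2A^3 + A^7 (w = +1)
1 component over 13 crossings, w = +1
9 Fox colorings among 3^13, |V(-1)| = 9: tricolorable
why: |V(-1)| = 9: so tricolorable, since 3 divides 9


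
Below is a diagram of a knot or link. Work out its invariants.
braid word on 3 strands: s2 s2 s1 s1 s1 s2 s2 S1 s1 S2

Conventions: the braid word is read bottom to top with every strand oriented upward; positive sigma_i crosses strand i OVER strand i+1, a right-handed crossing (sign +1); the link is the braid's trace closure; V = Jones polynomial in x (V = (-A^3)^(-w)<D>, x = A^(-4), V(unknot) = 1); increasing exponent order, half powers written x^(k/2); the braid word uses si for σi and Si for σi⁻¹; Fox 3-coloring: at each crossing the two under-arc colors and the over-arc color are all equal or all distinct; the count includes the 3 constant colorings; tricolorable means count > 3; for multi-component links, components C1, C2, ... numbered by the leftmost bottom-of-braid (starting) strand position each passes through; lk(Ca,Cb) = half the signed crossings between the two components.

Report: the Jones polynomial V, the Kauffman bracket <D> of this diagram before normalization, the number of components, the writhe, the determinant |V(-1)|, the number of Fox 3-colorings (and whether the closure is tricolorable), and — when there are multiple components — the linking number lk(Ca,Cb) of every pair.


V = x^2 + 2x^4 - 2x^5 + x^6 - 2x^7 + x^8
<D> = A^-14 - 2A^-10 + A^-6 - 2A^-2 + 2A^2 + A^10 (w = +6)
1 component over 10 crossings, w = +6
27 Fox colorings among 3^10, |V(-1)| = 9: tricolorable
why: the span of V is 6, forcing >= 6 crossings in any diagram


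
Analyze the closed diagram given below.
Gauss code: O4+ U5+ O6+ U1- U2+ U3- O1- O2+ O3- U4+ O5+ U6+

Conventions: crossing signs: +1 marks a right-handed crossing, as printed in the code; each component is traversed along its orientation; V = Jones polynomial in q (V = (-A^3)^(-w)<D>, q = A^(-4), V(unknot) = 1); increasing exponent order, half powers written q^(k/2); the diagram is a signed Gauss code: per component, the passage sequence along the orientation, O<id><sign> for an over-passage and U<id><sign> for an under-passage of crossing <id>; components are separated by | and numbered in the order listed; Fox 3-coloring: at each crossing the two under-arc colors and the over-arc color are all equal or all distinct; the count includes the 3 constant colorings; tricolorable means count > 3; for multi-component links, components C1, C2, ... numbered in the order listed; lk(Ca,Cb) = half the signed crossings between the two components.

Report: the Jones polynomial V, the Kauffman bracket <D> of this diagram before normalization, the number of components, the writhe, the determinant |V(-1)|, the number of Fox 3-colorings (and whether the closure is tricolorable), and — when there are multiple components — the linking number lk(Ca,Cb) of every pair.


V = q + q^3 - q^4
<D> = -A^-10 + A^-6 + A^2 (w = +2)
1 component over 6 crossings, w = +2
9 Fox colorings among 3^6, |V(-1)| = 3: tricolorable
why: w = +2 shifts under R1 moves; the (-A^3)^(-2) factor cancels that in V


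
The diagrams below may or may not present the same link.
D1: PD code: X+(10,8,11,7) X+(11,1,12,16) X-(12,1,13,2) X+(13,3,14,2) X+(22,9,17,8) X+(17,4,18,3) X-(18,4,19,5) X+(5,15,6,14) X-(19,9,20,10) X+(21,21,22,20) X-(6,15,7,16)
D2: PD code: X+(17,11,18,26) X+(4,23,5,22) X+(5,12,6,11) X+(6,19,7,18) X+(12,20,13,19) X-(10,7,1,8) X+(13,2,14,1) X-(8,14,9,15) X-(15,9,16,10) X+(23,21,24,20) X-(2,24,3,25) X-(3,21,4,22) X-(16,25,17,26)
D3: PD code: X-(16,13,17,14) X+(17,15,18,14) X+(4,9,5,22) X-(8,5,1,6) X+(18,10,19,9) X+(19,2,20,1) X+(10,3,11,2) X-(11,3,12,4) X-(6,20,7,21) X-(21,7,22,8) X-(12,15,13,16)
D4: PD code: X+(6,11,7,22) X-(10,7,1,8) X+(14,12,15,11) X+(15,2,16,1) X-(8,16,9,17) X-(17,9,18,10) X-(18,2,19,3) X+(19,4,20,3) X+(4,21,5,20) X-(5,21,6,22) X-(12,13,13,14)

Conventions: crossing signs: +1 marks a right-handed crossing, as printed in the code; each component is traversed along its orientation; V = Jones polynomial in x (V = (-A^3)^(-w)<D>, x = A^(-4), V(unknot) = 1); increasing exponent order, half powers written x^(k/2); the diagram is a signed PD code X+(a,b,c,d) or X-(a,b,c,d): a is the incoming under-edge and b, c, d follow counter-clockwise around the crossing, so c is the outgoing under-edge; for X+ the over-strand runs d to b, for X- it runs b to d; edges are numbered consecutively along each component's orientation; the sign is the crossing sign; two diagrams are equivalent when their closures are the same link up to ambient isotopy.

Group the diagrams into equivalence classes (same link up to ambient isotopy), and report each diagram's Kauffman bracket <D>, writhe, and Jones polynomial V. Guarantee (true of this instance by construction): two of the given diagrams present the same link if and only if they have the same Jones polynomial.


grouping into links: {D1} | {D2, D3, D4}
V(D1) = -x^(-1/2) - x^(1/2)  (w +3, c 11, <D> = A^7 + A^11)
V(D2) = x^(-7/2) - 2x^(-5/2) + x^(-3/2) - 2x^(-1/2) + x^(1/2) - x^(3/2)  (w +1, c 13, <D> = A^-3 - A + 2A^5 - A^9 + 2A^13 - A^17)
V(D3) = x^(-7/2) - 2x^(-5/2) + x^(-3/2) - 2x^(-1/2) + x^(1/2) - x^(3/2)  (w -1, c 11, <D> = A^-9 - A^-5 + 2A^-1 - A^3 + 2A^7 - A^11)
V(D4) = x^(-7/2) - 2x^(-5/2) + x^(-3/2) - 2x^(-1/2) + x^(1/2) - x^(3/2)  [11 crossings, <D> = A^-9 - A^-5 + 2A^-1 - A^3 + 2A^7 - A^11, w = -1]
why: comparing 4 Jones polynomials yields 2 groups


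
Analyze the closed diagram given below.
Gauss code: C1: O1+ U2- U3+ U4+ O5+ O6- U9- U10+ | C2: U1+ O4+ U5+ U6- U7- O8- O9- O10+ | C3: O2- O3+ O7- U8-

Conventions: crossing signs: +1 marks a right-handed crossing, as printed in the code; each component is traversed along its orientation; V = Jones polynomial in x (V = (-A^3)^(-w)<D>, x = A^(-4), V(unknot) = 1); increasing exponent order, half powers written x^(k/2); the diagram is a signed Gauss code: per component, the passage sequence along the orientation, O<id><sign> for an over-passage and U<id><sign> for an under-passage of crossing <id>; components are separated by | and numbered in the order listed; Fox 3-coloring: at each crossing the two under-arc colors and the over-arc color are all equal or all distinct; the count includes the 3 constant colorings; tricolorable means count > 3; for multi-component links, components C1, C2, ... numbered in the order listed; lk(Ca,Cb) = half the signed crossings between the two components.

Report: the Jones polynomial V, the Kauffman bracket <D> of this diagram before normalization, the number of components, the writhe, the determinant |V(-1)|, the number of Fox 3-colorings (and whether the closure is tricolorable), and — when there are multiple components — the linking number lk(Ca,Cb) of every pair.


V = x^-2 + 2 + x^2
<D> = A^-8 + 2 + A^8 (w = 0)
3 components over 10 crossings, w = 0
lk(C1,C2): +1
lk(C1,C3) = 0
linking number lk(C2,C3) = -1
3 Fox colorings among 3^10, |V(-1)| = 4: not tricolorable
why: palindromic: swapping x for 1/x fixes V


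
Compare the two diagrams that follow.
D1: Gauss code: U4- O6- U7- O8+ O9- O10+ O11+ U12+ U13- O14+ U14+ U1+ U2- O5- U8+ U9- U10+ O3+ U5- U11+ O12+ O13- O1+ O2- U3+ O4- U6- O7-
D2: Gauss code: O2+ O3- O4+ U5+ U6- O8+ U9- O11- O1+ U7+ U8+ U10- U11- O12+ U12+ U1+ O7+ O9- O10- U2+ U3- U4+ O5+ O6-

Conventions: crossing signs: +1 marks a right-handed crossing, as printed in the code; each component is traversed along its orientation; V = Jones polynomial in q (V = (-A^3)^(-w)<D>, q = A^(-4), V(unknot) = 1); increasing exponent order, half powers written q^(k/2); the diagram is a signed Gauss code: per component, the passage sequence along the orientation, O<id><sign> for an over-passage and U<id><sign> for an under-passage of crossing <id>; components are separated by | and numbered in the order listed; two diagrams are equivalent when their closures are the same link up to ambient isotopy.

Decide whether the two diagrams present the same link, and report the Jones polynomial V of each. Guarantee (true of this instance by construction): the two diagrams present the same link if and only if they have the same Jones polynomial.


equivalent: no
V(D1) = -q^-4 + q^-3 + q^-1  (w 0, c 14, <D> = A^4 + A^12 - A^16)
V(D2) = 1  [12 crossings, <D> = A^6, w = +2]
key observation: 2 values of V(q) split the 2 diagrams


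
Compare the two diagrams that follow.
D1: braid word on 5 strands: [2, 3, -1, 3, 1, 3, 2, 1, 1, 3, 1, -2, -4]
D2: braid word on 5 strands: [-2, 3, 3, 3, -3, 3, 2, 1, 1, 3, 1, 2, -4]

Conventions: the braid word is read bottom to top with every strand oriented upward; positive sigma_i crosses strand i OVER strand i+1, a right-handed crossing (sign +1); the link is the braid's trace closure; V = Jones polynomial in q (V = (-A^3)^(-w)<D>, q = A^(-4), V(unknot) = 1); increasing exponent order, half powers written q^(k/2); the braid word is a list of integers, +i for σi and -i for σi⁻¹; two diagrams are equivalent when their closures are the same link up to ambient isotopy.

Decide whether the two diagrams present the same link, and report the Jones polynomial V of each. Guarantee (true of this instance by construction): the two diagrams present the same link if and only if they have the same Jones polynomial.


equivalent: yes
V(D1) = -q^(5/2) - 2q^(9/2) + 2q^(11/2) - 2q^(13/2) + 2q^(15/2) - 2q^(17/2) + q^(19/2)  (w +7, c 13, <D> = -A^-17 + 2A^-13 - 2A^-9 + 2A^-5 - 2A^-1 + 2A^3 + A^11)
V(D2) = -q^(5/2) - 2q^(9/2) + 2q^(11/2) - 2q^(13/2) + 2q^(15/2) - 2q^(17/2) + q^(19/2)  (w +7, c 13, <D> = -A^-17 + 2A^-13 - 2A^-9 + 2A^-5 - 2A^-1 + 2A^3 + A^11)
why: all 2 diagrams share one V(q), hence one class
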